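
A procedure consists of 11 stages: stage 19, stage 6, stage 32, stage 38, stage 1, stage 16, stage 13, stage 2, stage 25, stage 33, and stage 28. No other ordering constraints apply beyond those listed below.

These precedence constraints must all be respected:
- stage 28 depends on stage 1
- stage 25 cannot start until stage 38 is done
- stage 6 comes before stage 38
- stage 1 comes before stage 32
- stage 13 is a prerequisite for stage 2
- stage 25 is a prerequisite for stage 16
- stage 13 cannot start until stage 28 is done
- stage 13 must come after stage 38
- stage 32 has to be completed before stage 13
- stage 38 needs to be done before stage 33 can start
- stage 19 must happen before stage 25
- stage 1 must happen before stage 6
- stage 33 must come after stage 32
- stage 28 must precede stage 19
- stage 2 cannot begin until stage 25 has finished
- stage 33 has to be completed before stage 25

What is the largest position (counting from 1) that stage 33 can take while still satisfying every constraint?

8

Following every chain forward from stage 33, the stages that must come later are stage 16, stage 2, stage 25 — 3 of them.
With 3 mandatory successors out of 11 stages total, the latest slot for stage 33 is 11−3 = 8, and it's reachable by doing all non-successors before stage 33.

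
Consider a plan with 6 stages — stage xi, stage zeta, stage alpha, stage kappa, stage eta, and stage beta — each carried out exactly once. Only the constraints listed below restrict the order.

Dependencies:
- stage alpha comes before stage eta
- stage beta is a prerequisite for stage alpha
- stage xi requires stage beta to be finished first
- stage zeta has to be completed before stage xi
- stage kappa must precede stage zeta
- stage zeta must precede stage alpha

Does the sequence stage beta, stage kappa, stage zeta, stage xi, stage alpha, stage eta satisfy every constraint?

Every stated constraint is respected: stage beta sits at position 1, ahead of stage alpha at position 5, and each of the other listed pairs likewise has the predecessor earlier in the sequence.

Yes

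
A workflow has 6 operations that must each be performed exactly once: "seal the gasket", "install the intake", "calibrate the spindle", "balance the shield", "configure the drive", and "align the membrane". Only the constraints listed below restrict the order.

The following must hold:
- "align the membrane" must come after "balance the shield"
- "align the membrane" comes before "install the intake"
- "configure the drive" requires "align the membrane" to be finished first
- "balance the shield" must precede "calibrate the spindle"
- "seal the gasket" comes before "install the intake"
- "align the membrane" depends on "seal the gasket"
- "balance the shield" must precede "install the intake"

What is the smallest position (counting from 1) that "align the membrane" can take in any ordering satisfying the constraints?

Working backwards through the constraints from "align the membrane", its full set of required predecessors is "seal the gasket", "balance the shield" — 2 of them.
With 2 mandatory predecessors, the earliest "align the membrane" can sit is position 2+1 = 3, and placing just those 2 first achieves it.

3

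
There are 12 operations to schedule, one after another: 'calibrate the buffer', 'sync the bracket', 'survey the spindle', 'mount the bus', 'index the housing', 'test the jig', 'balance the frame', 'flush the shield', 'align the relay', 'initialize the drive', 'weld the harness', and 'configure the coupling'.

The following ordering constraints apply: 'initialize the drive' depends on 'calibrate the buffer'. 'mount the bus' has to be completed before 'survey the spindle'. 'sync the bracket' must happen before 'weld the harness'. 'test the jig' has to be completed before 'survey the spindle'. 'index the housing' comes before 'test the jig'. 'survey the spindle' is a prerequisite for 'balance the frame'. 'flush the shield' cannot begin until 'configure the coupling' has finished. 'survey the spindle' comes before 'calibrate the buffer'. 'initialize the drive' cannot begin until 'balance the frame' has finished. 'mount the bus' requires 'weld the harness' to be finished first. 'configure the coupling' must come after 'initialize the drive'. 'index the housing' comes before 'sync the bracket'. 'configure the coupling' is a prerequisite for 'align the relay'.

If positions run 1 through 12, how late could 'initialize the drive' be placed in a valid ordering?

The operations that are forced after 'initialize the drive', directly or by a chain of constraints, are 'flush the shield', 'align the relay', 'configure the coupling'. That's 3 operations.
So at least 3 operations follow 'initialize the drive', putting 'initialize the drive' no later than position 9. That position is achievable by scheduling everything else first.

9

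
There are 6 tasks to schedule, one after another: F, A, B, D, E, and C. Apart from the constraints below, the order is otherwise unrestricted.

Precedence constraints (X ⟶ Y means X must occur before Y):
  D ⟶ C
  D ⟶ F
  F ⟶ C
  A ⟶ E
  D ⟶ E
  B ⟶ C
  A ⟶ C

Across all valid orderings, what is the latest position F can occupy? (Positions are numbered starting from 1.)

The only task forced after F (directly or by a chain) is C.
So at least 1 task follows F, putting F no later than position 5. That position is achievable by scheduling everything else first.

5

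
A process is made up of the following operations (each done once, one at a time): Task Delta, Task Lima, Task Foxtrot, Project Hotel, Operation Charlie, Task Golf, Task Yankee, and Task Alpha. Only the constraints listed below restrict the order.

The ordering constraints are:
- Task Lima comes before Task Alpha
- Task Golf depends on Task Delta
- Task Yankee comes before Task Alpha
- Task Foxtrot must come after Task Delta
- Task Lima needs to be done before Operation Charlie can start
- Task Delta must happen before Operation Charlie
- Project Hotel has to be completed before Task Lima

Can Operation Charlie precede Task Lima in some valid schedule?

No

There is a dependency chain Task Lima → Operation Charlie, so Operation Charlie always comes after Task Lima.
Hence Operation Charlie can never be scheduled before Task Lima.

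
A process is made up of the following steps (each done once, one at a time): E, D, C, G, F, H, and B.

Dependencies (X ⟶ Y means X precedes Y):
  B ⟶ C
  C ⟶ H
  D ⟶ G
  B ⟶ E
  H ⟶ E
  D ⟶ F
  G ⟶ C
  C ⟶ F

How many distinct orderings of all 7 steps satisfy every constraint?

2 steps have no prerequisites (D, B), so any of them could come first.
Counting all ways to extend the partial order to a total order gives 9.

9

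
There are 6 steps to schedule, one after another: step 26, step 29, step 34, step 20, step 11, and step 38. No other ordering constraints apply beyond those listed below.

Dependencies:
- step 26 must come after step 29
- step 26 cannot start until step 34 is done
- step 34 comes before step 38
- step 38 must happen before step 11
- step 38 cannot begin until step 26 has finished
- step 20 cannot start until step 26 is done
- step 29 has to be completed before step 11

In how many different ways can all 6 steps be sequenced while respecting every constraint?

6

2 steps have no prerequisites (step 29, step 34), so any of them could come first.
Counting all ways to extend the partial order to a total order gives 6.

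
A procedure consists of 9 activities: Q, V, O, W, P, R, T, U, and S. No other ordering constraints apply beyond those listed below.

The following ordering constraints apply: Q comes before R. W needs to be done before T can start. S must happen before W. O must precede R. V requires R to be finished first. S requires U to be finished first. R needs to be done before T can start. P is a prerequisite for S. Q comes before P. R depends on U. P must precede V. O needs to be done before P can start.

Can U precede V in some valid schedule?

U is actually forced before V by the constraints, so certainly some valid ordering has U first.

Yes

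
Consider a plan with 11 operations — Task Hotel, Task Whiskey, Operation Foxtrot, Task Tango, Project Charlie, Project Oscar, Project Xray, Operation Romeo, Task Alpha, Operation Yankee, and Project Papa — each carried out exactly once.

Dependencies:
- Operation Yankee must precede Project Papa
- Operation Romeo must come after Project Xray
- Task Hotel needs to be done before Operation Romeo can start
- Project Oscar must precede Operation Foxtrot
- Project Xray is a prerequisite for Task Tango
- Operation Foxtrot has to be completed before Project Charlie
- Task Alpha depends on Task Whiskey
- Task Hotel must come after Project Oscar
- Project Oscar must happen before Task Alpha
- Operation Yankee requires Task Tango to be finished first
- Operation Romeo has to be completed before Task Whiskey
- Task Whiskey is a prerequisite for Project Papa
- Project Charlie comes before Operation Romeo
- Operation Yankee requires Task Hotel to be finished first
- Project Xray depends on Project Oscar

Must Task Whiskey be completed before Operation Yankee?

Nothing in the constraints links Task Whiskey and Operation Yankee; they are unordered relative to each other.
So Task Whiskey can come before Operation Yankee or after — it is not forced.

No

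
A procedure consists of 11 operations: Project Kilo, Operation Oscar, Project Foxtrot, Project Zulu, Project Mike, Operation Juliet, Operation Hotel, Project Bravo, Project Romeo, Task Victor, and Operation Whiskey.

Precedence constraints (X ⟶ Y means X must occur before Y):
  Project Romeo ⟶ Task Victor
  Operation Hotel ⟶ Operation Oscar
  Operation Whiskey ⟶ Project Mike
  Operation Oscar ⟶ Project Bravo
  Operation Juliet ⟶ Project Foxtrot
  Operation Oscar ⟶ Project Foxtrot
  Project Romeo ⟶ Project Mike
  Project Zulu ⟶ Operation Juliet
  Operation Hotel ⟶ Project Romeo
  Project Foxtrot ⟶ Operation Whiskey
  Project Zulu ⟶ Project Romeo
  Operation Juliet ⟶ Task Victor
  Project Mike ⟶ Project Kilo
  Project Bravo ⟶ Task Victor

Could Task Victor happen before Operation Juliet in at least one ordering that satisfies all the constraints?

The constraints give a chain Operation Juliet → Task Victor, which forces Operation Juliet before Task Victor.
Hence Task Victor can never be scheduled before Operation Juliet.

No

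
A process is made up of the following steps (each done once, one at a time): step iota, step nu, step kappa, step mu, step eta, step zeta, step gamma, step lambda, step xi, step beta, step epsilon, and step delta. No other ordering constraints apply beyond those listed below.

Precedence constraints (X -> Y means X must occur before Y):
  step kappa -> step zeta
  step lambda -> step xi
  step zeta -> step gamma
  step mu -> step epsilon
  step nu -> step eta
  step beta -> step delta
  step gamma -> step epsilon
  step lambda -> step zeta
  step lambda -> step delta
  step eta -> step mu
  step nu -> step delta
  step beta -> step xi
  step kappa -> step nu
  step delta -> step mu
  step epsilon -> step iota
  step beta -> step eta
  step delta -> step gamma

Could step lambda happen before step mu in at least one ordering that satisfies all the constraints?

The constraints force step lambda before step mu, so yes — every valid ordering has step lambda earlier.

Yes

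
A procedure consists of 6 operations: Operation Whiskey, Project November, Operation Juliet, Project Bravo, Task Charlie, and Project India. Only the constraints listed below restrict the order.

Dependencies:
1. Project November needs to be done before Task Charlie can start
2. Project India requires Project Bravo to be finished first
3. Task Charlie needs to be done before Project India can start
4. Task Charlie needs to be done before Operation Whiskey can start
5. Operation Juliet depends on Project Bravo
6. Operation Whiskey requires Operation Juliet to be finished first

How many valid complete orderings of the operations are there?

15

2 operations have no prerequisites (Project November, Project Bravo), so any of them could come first.
Enumerating by repeatedly choosing an available operation (one whose prerequisites are all placed) gives 15 distinct complete orderings.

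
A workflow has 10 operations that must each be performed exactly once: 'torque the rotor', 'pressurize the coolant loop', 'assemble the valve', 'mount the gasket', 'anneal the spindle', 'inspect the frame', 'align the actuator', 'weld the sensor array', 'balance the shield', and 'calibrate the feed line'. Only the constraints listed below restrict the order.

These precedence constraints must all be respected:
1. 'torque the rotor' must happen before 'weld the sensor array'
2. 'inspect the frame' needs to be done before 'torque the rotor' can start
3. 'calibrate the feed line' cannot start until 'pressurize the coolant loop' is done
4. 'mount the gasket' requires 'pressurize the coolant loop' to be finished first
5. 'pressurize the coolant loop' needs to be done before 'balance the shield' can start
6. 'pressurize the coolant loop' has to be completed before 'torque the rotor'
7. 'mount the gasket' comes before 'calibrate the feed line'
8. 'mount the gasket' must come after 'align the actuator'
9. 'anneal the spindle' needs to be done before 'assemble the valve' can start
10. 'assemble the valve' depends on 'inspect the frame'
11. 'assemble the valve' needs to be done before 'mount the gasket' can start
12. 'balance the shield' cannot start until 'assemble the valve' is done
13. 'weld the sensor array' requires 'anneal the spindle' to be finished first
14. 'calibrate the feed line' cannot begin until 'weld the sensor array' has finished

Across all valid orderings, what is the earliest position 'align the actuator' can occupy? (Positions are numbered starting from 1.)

1

'align the actuator' has no prerequisites at all, so it can go in position 1.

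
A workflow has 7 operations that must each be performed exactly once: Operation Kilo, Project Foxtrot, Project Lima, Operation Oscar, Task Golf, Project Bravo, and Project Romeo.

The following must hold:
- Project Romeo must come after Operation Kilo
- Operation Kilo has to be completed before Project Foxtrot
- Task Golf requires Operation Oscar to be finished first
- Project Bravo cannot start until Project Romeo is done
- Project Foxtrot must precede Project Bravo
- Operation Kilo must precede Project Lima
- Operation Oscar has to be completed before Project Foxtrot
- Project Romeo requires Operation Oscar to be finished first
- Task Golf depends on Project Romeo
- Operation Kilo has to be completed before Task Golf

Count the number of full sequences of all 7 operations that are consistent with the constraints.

55

2 operations have no prerequisites (Operation Kilo, Operation Oscar), so any of them could come first.
Systematically extending each partial ordering one operation at a time and counting, there are 55 complete orderings.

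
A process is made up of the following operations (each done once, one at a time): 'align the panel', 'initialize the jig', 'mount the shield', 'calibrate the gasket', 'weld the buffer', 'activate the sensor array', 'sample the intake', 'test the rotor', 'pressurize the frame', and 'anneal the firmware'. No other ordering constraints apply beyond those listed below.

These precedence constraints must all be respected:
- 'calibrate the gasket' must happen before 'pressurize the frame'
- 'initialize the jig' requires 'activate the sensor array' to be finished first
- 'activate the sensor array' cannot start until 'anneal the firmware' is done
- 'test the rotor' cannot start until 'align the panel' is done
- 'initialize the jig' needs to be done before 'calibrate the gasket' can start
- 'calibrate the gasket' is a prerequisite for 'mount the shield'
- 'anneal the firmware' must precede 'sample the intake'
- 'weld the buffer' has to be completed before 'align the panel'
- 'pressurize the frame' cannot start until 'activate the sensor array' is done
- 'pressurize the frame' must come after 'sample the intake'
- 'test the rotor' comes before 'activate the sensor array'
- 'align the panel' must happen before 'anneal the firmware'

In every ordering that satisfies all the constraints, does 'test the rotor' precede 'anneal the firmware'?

No chain of constraints connects 'test the rotor' to 'anneal the firmware' in either direction.
So 'test the rotor' can come before 'anneal the firmware' or after — it is not forced.

No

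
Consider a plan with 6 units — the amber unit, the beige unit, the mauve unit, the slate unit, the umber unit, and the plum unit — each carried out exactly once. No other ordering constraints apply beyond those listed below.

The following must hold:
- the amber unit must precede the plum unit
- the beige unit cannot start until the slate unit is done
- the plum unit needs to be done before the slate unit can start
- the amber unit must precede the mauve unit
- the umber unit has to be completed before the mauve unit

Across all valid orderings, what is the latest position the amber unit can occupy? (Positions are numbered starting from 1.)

2

Following every chain forward from the amber unit, the units that must come later are the beige unit, the mauve unit, the slate unit, the plum unit — 4 of them.
So at least 4 units follow the amber unit, putting the amber unit no later than position 2. That position is achievable by scheduling everything else first.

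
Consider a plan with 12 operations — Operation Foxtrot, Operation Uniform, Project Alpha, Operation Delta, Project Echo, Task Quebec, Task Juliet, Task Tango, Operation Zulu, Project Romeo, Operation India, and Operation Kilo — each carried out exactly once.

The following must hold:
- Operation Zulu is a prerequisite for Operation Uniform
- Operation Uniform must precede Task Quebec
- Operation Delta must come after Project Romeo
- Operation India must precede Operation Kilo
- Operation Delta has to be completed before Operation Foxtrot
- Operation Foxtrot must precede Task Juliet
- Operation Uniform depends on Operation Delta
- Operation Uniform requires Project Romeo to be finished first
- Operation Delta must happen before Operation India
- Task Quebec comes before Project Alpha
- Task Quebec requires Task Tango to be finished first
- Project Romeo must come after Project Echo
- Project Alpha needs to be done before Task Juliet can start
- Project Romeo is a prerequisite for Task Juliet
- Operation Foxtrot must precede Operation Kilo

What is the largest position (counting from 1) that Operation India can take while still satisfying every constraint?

The only operation forced after Operation India (directly or by a chain) is Operation Kilo.
With 1 mandatory successor out of 12 operations total, the latest slot for Operation India is 12−1 = 11, and it's reachable by doing all non-successors before Operation India.

11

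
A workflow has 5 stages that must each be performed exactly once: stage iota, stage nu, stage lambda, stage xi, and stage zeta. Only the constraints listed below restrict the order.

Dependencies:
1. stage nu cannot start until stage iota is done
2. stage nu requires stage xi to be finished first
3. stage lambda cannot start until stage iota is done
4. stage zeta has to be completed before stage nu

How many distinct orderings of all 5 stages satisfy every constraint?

3 stages have no prerequisites (stage iota, stage xi, stage zeta), so any of them could come first.
Systematically extending each partial ordering one stage at a time and counting, there are 18 complete orderings.

18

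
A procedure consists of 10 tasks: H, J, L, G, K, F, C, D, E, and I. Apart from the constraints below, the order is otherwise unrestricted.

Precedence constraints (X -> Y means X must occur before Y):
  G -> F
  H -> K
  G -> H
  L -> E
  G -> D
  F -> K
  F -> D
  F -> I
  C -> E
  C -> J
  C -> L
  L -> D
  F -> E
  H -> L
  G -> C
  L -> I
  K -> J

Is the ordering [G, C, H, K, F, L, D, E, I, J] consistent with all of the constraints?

No

The sequence places K ahead of F.
Since F is required before K, the ordering is invalid.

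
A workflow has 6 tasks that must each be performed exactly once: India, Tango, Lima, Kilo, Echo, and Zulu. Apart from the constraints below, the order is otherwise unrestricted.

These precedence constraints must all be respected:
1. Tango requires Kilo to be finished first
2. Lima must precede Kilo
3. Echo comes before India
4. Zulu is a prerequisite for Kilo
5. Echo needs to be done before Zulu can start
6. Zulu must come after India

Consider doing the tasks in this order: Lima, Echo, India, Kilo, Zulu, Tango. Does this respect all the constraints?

The sequence places Kilo ahead of Zulu.
But one of the constraints requires Zulu before Kilo, so this ordering violates it.

No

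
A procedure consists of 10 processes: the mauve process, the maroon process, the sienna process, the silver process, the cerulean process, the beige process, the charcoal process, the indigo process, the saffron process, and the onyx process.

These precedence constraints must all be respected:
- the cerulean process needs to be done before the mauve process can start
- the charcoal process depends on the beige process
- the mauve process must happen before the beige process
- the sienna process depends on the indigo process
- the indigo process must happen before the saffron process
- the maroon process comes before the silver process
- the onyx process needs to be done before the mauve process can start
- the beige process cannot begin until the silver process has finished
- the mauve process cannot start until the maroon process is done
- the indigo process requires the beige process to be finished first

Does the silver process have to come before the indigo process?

Following the dependencies: the silver process → the beige process → the indigo process.
Hence the silver process necessarily comes before the indigo process.

Yes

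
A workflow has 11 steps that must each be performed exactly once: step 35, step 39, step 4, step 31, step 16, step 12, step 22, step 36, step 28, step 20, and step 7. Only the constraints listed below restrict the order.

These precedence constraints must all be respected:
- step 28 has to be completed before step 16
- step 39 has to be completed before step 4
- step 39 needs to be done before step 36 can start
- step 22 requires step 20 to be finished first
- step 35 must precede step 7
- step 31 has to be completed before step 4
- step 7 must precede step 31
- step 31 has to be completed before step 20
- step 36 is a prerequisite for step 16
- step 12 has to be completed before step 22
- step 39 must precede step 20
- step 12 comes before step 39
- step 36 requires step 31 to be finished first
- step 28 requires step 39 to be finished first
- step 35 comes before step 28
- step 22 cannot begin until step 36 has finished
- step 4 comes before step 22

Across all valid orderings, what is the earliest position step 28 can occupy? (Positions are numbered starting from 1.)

Working backwards through the constraints from step 28, its full set of required predecessors is step 35, step 39, step 12 — 3 of them.
With 3 mandatory predecessors, the earliest step 28 can sit is position 3+1 = 4, and placing just those 3 first achieves it.

4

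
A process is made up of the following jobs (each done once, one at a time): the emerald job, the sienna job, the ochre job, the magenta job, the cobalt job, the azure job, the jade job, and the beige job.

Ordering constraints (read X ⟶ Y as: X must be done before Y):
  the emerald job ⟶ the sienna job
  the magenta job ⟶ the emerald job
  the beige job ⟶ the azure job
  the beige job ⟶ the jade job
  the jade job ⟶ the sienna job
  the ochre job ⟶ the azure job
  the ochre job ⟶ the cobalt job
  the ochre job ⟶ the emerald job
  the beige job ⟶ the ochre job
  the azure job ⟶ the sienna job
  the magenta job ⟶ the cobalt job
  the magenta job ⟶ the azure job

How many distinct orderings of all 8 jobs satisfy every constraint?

The jobs with no prerequisites are the magenta job, the beige job; any of them can be placed first.
Counting all ways to extend the partial order to a total order gives 130.

130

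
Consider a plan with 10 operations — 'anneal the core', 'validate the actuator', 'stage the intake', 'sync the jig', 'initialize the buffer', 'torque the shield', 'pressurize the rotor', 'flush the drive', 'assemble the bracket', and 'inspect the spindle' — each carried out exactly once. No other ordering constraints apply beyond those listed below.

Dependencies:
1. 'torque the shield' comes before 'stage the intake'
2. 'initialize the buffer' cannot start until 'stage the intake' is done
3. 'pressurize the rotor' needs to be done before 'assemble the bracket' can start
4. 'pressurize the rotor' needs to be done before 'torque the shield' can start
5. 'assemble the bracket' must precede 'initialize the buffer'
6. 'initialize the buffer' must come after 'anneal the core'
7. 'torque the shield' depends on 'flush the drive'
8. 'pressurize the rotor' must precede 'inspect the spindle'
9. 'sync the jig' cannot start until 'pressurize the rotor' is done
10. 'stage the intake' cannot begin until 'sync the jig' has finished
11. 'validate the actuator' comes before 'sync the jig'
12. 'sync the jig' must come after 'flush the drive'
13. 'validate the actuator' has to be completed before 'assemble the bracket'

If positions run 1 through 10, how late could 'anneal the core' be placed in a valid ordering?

Following the constraints forward from 'anneal the core', its only required successor is 'initialize the buffer'.
With 1 mandatory successor out of 10 operations total, the latest slot for 'anneal the core' is 10−1 = 9, and it's reachable by doing all non-successors before 'anneal the core'.

9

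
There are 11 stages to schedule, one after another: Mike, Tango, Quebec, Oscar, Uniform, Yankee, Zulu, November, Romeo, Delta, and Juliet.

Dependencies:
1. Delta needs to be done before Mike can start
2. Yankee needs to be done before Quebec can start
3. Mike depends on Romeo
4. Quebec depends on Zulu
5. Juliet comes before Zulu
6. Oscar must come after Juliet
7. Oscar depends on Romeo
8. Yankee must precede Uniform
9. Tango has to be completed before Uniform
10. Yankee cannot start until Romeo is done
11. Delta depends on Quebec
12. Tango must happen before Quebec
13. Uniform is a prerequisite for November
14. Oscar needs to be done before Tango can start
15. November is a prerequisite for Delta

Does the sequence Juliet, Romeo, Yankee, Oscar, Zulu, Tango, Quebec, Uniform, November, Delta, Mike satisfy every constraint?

Checking each listed constraint against this order: for instance, Romeo is in position 2 and Mike in position 11, so that constraint holds — and the remaining constraints check out the same way.

Yes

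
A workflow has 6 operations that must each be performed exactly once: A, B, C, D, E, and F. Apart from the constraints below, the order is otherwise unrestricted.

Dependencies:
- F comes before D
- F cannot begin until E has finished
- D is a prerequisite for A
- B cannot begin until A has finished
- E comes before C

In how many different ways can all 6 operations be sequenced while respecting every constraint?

E is the only operation with nothing required before it, so every ordering starts there.
Counting all ways to extend the partial order to a total order gives 5.

5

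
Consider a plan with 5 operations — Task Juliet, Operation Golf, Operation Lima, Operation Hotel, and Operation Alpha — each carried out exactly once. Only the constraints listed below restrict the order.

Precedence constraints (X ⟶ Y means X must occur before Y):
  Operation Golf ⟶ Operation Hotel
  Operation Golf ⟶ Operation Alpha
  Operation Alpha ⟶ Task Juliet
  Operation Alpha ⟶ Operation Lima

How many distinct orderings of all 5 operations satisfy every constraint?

8

Operation Golf is the only operation with nothing required before it, so every ordering starts there.
Enumerating by repeatedly choosing an available operation (one whose prerequisites are all placed) gives 8 distinct complete orderings.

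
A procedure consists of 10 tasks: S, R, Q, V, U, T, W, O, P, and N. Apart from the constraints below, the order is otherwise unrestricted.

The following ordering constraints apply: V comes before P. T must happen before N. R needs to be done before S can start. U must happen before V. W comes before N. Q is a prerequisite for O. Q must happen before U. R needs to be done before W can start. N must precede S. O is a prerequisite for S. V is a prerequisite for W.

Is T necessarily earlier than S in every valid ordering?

Following the dependencies: T → N → S.
So T must precede S in any valid ordering.

Yes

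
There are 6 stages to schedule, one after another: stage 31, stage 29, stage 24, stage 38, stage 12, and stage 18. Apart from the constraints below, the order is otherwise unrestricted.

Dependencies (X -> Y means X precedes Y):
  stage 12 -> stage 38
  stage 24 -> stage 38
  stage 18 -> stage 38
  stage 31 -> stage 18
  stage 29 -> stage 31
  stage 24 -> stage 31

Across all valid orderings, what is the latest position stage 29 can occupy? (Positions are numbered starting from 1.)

3

Every stage that must follow stage 29 has to come after it. Tracing all chains starting from stage 29, those stages are: stage 31, stage 38, stage 18 — 3 in total.
So at least 3 stages follow stage 29, putting stage 29 no later than position 3. That position is achievable by scheduling everything else first.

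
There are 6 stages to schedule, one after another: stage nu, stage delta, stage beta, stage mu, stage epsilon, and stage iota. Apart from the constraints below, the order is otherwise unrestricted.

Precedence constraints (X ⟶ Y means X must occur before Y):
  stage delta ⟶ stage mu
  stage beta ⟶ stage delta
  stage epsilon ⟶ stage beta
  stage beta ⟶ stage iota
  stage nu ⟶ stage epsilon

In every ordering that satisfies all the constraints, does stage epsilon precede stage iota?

Yes

Following the dependencies: stage epsilon → stage beta → stage iota.
Hence stage epsilon necessarily comes before stage iota.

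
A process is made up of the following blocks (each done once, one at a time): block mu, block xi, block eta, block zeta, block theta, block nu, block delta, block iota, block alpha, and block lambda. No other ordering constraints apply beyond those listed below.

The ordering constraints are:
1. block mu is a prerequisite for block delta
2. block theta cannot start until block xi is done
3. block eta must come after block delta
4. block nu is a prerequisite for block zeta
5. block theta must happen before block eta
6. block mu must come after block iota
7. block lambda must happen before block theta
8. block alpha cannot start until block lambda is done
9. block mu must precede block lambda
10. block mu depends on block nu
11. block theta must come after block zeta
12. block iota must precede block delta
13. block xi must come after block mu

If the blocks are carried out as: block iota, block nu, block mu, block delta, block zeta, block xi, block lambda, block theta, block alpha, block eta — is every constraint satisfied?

Going through the constraints one by one, each required predecessor appears earlier in the sequence than its dependent — e.g. block delta (position 4) is before block eta (position 10), as required.

Yes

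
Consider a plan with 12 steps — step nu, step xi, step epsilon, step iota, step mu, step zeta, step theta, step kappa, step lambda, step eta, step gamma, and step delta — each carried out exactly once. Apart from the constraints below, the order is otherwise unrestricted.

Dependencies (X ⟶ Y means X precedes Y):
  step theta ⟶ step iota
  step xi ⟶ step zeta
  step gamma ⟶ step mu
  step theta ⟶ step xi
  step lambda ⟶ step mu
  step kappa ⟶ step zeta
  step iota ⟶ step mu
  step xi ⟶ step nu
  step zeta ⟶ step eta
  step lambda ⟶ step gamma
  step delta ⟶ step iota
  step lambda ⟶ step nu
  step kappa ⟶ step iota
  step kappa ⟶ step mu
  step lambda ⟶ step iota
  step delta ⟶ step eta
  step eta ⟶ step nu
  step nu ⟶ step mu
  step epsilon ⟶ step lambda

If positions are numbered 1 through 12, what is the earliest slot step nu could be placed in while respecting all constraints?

9

Working backwards through the constraints from step nu, its full set of required predecessors is step xi, step epsilon, step zeta, step theta, step kappa, step lambda, step eta, step delta — 8 of them.
With 8 mandatory predecessors, the earliest step nu can sit is position 8+1 = 9, and placing just those 8 first achieves it.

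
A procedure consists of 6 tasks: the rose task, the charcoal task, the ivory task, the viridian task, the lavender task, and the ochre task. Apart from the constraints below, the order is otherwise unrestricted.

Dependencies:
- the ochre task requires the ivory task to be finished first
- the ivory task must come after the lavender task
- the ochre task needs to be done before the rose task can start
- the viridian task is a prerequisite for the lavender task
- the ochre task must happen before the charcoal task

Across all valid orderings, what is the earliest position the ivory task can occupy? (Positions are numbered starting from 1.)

The tasks that are forced before the ivory task, directly or transitively, are the viridian task, the lavender task. That's 2 tasks.
With 2 mandatory predecessors, the earliest the ivory task can sit is position 2+1 = 3, and placing just those 2 first achieves it.

3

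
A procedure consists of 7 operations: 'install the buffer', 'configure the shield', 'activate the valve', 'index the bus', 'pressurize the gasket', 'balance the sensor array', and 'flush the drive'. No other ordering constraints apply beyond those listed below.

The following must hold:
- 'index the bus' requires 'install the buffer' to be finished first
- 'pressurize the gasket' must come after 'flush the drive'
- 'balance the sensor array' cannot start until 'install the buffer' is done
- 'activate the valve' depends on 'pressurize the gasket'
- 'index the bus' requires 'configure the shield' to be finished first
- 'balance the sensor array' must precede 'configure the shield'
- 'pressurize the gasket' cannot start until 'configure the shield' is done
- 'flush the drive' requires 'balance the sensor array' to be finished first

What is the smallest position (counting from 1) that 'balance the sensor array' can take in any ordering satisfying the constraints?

Working backwards through the constraints from 'balance the sensor array', its only required predecessor is 'install the buffer'.
So at minimum 1 operation comes before 'balance the sensor array', putting 'balance the sensor array' no earlier than position 2. That position is achievable by scheduling exactly that predecessor first.

2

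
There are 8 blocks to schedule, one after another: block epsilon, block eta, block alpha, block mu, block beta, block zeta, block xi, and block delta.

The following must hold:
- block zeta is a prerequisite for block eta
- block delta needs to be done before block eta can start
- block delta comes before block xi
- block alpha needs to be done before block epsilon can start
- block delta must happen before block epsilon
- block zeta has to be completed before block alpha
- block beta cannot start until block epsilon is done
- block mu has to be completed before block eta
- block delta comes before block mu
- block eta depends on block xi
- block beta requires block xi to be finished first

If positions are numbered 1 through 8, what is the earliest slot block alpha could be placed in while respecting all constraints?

2

Working backwards through the constraints from block alpha, its only required predecessor is block zeta.
With 1 mandatory predecessor, the earliest block alpha can sit is position 1+1 = 2, and placing just that one first achieves it.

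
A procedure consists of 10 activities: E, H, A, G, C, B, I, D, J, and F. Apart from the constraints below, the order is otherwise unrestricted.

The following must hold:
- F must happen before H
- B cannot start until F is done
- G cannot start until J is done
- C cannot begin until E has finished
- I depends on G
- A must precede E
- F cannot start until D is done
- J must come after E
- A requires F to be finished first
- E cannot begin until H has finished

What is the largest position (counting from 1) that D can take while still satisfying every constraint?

1

Following every chain forward from D, the activities that must come later are E, H, A, G, C, B, I, J, F — 9 of them.
So at least 9 activities follow D, putting D no later than position 1. That position is achievable by scheduling everything else first.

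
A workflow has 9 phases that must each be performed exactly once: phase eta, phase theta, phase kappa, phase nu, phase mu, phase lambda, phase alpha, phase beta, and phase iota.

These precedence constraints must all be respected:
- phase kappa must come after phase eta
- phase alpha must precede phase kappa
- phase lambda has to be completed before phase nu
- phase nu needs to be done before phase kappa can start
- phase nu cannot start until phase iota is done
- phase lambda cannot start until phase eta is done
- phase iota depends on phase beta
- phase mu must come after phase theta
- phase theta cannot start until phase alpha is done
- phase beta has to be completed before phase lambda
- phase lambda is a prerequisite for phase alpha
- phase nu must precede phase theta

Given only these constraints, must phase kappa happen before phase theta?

Nothing in the constraints links phase kappa and phase theta; they are unordered relative to each other.
There exist valid orderings with phase theta before phase kappa, so phase kappa is not required to come first.

No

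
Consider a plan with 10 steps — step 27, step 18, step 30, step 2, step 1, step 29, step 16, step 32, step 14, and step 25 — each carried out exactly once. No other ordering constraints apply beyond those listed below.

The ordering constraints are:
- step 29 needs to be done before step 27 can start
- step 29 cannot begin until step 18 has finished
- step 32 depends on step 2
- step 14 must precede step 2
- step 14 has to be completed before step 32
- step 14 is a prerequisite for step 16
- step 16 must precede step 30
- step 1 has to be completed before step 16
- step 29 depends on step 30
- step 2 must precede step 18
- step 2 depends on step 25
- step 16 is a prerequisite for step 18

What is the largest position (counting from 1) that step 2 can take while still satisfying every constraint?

6

Following every chain forward from step 2, the steps that must come later are step 27, step 18, step 29, step 32 — 4 of them.
So at least 4 steps follow step 2, putting step 2 no later than position 6. That position is achievable by scheduling everything else first.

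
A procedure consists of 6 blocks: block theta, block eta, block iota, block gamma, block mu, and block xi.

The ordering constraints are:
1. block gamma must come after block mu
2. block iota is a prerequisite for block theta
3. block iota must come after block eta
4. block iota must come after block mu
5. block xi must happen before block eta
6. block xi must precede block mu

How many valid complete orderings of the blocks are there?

7

Block xi is the only block with nothing required before it, so every ordering starts there.
Counting all ways to extend the partial order to a total order gives 7.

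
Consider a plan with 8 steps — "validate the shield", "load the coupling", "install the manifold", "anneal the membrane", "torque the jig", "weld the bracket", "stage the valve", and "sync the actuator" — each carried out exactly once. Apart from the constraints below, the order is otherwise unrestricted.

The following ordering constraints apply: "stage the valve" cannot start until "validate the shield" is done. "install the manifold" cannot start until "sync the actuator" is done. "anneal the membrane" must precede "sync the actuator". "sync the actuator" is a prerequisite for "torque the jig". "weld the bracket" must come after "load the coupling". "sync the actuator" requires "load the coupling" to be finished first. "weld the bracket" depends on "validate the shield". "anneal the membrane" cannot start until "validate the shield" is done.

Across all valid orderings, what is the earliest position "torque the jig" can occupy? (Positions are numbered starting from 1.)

5

Working backwards through the constraints from "torque the jig", its full set of required predecessors is "validate the shield", "load the coupling", "anneal the membrane", "sync the actuator" — 4 of them.
With 4 mandatory predecessors, the earliest "torque the jig" can sit is position 4+1 = 5, and placing just those 4 first achieves it.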